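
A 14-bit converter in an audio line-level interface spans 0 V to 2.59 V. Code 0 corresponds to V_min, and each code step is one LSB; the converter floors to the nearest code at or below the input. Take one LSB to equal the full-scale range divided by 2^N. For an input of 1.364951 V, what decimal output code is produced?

V_FS = 2.59 V. LSB = 2.59 V / 2^14 ≈ 158.1 µV.
code = ⌊(V_in − V_min)/LSB⌋ = ⌊(V_in − V_min) × 2^14 / range⌋
     = ⌊(1.364951 − (0)) × 16384 / 2.59⌋ = ⌊1.364951 × 16384/2.59⌋
     = ⌊8634.501⌋ = 8634.

8634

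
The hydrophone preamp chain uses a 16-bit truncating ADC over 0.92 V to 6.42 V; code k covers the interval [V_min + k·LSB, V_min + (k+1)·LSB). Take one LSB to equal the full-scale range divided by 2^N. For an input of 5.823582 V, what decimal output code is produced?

The full-scale span is 6.42 − (0.92) = 5.5 V. LSB = 5.5 V / 2^16 ≈ 83.92 µV.
code = ⌊(V_in − V_min)/LSB⌋ = ⌊(V_in − V_min) × 2^16 / range⌋
     = ⌊(5.823582 − (0.92)) × 65536 / 5.5⌋ = ⌊4.903582 × 65536/5.5⌋
     = ⌊58429.300⌋ = 58429.

58429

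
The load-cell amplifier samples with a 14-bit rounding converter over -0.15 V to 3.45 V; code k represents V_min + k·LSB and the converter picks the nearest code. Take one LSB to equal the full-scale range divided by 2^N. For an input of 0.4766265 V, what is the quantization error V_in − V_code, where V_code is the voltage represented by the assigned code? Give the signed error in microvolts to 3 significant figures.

Span: 3.45 V − (-0.15 V) = 3.6 V. LSB = 3.6 V / 2^14 ≈ 219.7 µV.
(V_in − V_min)/LSB = (0.4766265 − (-0.15)) × 16384/3.6 = 2851.8468 → nearest code k = 2852.
V_code = -0.15 + (2852/16384) × 3.6 = 0.47666015625 V.
V_in − V_code = 0.4766265 − (0.47666015625) = −33.7 µV.

−33.7 µV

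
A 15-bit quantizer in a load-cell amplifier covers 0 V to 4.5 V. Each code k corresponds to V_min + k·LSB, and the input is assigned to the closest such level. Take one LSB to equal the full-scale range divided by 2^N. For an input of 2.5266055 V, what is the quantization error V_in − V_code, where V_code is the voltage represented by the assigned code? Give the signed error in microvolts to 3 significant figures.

+24.7 µV

Range is 4.5 V. LSB = 4.5 V / 2^15 ≈ 137.3 µV.
Position in LSBs: (2.5266055 − (0)) × 32768/4.5 = 18398.1798; rounding gives k = 18398.
V_code = 0 + (18398/32768) × 4.5 = 2.5265808105 V.
Error = V_in − V_code = 2.5266055 − (2.5265808105) = +24.7 µV.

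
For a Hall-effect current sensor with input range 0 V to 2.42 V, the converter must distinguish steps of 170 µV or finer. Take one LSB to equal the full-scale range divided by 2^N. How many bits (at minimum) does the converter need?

14 bits

Span = 2.42 V.
2.42 V / 170 µV = 14240. Since 2^13 = 8192 and 2^14 = 16384, N = 14.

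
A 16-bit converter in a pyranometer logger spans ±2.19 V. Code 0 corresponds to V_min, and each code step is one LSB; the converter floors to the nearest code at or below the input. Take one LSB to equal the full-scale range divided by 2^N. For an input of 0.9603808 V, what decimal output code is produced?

47137

Full-scale range = 2.19 V − (-2.19 V) = 4.38 V. LSB = 4.38 V / 2^16 ≈ 66.83 µV.
(V_in − V_min) × 2^16/range = (0.9603808 − (-2.19)) × 65536/4.38 = 47137.753.
Floor → code = 47137.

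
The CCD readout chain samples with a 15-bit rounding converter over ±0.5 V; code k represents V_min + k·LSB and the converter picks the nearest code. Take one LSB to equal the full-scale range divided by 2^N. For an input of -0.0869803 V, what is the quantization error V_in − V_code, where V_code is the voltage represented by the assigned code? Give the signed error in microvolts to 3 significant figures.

The full-scale span is 0.5 − (-0.5) = 1 V. LSB = 1 V / 2^15 ≈ 30.52 µV.
(-0.0869803 − (-0.5)) / LSB = 0.4130197 × 32768/1 = 13533.8295. Nearest integer: k = 13534.
Reconstructed level: -0.5 + 13534 × 1/32768 V = -0.086975097656 V.
Error = V_in − V_code = -0.0869803 − (-0.086975097656) = −5.20 µV.

−5.20 µV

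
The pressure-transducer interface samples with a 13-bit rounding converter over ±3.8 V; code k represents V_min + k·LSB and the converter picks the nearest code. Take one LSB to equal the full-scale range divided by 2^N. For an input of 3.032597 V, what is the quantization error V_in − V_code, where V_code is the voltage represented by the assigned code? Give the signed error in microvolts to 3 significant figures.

Span: 3.8 V − (-3.8 V) = 7.6 V. LSB = 7.6 V / 2^13 ≈ 0.9277 mV.
Position in LSBs: (3.032597 − (-3.8)) × 8192/7.6 = 7364.8203; rounding gives k = 7365.
V_code = -3.8 + (7365/8192) × 7.6 = 3.032763672 V.
e = 3.032597 − (3.032763672) = −167 µV.

−167 µV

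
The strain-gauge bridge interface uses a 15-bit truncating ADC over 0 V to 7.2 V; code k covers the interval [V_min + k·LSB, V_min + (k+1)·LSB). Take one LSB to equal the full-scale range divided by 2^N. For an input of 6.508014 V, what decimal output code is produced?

29618

Full-scale range = 7.2 V. LSB = 7.2 V / 2^15 ≈ 219.7 µV.
(V_in − V_min) × 2^15/range = (6.508014 − (0)) × 32768/7.2 = 29618.695.
Floor → code = 29618.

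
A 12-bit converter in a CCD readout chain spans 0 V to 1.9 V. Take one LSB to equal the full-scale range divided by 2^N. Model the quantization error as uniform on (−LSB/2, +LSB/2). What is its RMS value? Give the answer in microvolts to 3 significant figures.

V_FS = 1.9 V.
One LSB is 1.9 V / 4096 = 463.87 µV.
RMS of a uniform error over width LSB is LSB/√12 = 134 µV.

134 µV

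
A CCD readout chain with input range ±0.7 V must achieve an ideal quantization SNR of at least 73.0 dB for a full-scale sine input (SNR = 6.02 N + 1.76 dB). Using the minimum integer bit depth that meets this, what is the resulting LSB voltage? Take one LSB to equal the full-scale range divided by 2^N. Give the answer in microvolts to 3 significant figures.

342 µV

Span: 0.7 V − (-0.7 V) = 1.4 V.
N ≥ (73.0 − 1.76)/6.02 = 11.834 → N_min = 12.
LSB = 1.4 V / 2^12 = 342 µV.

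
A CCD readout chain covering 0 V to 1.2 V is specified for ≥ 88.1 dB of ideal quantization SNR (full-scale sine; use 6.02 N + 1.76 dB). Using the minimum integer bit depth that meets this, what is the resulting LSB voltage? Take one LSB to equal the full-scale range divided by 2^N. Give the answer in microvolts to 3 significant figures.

Span = 1.2 V.
Required N = ⌈(88.1 − 1.76)/6.02⌉ = ⌈14.342⌉ = 15.
LSB = 1.2 V / 2^15 = 36.6 µV.

36.6 µV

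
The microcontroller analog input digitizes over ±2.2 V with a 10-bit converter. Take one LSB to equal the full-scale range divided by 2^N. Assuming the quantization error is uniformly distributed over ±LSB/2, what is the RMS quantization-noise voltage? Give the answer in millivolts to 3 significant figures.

1.24 mV

Full-scale range = 2.2 V − (-2.2 V) = 4.4 V.
One LSB is 4.4 V / 1024 = 4.2969 mV.
RMS of a uniform error over width LSB is LSB/√12 = 1.24 mV.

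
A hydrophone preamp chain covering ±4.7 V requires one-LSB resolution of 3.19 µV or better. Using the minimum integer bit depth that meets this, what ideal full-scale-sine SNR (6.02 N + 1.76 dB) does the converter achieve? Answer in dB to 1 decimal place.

Range = 4.7 − (-4.7) = 9.4 V.
9.4 V / 3.19 µV = 2.947e6. Since 2^21 = 2097152 and 2^22 = 4194304, N = 22.
6.02(22) + 1.76 = 134.20 dB.

134.2 dB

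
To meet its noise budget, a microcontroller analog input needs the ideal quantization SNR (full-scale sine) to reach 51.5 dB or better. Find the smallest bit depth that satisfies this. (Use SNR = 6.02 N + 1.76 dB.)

N ≥ (51.5 − 1.76)/6.02 = 8.262 → N_min = 9.

9 bits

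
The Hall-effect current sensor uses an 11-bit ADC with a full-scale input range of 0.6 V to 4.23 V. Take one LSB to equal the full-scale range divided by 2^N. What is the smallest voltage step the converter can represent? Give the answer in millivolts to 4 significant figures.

Full-scale range = 4.23 V − (0.6 V) = 3.63 V.
There are 2^11 = 2048 steps.
LSB = 3.63 V / 2^11 = 1.772 mV.

1.772 mV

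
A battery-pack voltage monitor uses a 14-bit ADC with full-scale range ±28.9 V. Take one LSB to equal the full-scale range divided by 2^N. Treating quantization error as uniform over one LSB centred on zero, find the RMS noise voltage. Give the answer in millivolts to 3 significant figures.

Full-scale range = 28.9 V − (-28.9 V) = 57.8 V.
Step size = 57.8/16384 V = 3.5278 mV.
For a uniform distribution on [−LSB/2, +LSB/2], V_rms = LSB/√12 = 3.5278 mV/3.4641 = 1.02 mV.

1.02 mV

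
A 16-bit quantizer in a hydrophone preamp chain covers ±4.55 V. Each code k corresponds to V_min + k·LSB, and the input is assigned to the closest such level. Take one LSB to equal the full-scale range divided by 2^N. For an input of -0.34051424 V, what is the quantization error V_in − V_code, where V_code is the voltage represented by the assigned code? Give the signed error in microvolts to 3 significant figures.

−41.8 µV

Range = 4.55 − (-4.55) = 9.1 V. LSB = 9.1 V / 2^16 ≈ 138.9 µV.
Position in LSBs: (-0.34051424 − (-4.55)) × 65536/9.1 = 30315.6988; rounding gives k = 30316.
V_code = V_min + k × range/2^16 = -4.55 + 30316 × 9.1/65536 = -0.34047241211 V.
e = -0.34051424 − (-0.34047241211) = −41.8 µV.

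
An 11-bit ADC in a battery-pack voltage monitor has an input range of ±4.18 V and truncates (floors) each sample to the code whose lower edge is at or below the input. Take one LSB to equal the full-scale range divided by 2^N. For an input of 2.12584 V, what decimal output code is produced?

Full-scale range = 4.18 V − (-4.18 V) = 8.36 V. LSB = 8.36 V / 2^11 ≈ 4.082 mV.
V_in − V_min = 2.12584 − (-4.18) = 6.30584 V.
Divide by LSB: 6.30584 × 2048/8.36 = 1544.7799.
Truncating gives code 1544.

1544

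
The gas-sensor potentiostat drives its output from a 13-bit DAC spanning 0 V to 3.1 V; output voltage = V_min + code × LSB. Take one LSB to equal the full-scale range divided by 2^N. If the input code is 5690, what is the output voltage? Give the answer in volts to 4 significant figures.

Range is 3.1 V. LSB = 3.1 V / 2^13.
V_out = V_min + code × LSB = 0 V + 5690 × 3.1 V / 8192
      = 0 + 2.15320 = 2.15320 V.

2.153 V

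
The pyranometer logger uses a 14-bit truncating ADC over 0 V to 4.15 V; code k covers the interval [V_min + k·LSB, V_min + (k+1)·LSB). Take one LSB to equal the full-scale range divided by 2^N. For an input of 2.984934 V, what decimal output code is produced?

11784

Span = 4.15 V. LSB = 4.15 V / 2^14 ≈ 253.3 µV.
V_in − V_min = 2.984934 − (0) = 2.984934 V.
Divide by LSB: 2.984934 × 16384/4.15 = 11784.3756.
Truncating gives code 11784.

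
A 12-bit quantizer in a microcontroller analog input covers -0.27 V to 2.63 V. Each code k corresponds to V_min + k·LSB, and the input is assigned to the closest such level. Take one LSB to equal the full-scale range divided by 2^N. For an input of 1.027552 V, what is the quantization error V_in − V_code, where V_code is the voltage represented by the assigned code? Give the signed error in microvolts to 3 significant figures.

Range = 2.63 − (-0.27) = 2.9 V. LSB = 2.9 V / 2^12 ≈ 0.7080 mV.
(1.027552 − (-0.27)) / LSB = 1.297552 × 4096/2.9 = 1832.6803. Nearest integer: k = 1833.
V_code = -0.27 + (1833/4096) × 2.9 = 1.027778320 V.
e = 1.027552 − (1.027778320) = −226 µV.

−226 µV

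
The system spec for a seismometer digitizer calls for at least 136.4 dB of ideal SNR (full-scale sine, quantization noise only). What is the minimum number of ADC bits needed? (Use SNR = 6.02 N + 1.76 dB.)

6.02 N + 1.76 ≥ 136.4 gives N ≥ 22.365, so the minimum integer is 23.

23 bits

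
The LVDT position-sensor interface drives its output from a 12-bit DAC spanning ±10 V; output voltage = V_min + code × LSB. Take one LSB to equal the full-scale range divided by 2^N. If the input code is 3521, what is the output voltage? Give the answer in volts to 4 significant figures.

7.192 V

Full-scale range = 10 V − (-10 V) = 20 V. LSB = 20 V / 2^12.
V_out = V_min + code × LSB = -10 V + 3521 × 20 V / 4096
      = -10 + 17.1924 = 7.19238 V.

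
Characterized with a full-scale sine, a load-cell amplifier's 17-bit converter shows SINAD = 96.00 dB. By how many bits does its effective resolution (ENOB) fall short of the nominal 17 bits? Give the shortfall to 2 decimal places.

1.35 bits

N_eff = (96.00 − 1.76)/6.02 = 15.6545 bits.
Lost resolution: 17 − 15.6545 = 1.3455 bits.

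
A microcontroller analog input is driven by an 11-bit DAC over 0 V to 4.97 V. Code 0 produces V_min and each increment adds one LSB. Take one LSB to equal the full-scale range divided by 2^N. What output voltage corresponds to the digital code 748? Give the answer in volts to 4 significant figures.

1.815 V

Full-scale range = 4.97 V. LSB = 4.97 V / 2^11.
Output = V_min + (748/2048) × range = 0 + 0.365234 × 4.97 V
      = 0 + 1.81521 = 1.81521 V.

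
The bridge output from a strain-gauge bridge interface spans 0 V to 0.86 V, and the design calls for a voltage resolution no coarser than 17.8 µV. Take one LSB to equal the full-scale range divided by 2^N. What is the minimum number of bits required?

16 bits

Range is 0.86 V.
Need 2^N ≥ 0.86 V / 17.8 µV = 48310 → N_min = 16.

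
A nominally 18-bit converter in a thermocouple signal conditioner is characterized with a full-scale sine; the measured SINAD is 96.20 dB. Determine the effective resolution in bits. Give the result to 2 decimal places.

ENOB = (SINAD − 1.76) / 6.02 = (96.20 − 1.76) / 6.02 = 94.44 / 6.02 = 15.6877.

15.69 bits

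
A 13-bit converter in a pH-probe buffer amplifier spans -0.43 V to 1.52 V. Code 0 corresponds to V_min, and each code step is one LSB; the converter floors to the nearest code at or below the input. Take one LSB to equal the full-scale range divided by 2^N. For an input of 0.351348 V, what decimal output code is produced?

3282

Span: 1.52 V − (-0.43 V) = 1.95 V. LSB = 1.95 V / 2^13 ≈ 238.0 µV.
(V_in − V_min) × 2^13/range = (0.351348 − (-0.43)) × 8192/1.95 = 3282.463.
Floor → code = 3282.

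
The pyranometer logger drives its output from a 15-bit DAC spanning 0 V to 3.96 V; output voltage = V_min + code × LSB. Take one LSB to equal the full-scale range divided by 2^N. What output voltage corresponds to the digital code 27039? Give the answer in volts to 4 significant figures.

3.268 V

V_FS = 3.96 V. LSB = 3.96 V / 2^15.
V_out = V_min + code × LSB = 0 V + 27039 × 3.96 V / 32768
      = 0 V + 3.26765 V = 3.26765 V.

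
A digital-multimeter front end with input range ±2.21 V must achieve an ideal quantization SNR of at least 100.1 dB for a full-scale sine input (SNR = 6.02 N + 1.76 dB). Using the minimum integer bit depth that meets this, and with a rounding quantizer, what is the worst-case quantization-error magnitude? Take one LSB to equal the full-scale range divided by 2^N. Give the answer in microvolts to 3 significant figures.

16.9 µV

Full-scale range = 2.21 V − (-2.21 V) = 4.42 V.
6.02 N + 1.76 ≥ 100.1 gives N ≥ 16.336, so the minimum integer is 17.
LSB = 4.42 V ÷ 2^17 = 4.42/131072 V = 33.722 µV.
Half an LSB is 16.9 µV.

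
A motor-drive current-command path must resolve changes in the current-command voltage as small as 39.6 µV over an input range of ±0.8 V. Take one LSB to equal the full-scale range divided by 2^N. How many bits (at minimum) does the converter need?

16 bits

Span: 0.8 V − (-0.8 V) = 1.6 V.
Required number of levels: 1.6/39.6 µV = 40404; smallest N with 2^N ≥ that is 16.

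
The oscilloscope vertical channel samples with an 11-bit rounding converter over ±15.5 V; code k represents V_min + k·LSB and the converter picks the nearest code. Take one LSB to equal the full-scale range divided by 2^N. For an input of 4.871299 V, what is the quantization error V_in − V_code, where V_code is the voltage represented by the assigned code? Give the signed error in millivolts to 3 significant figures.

−2.72 mV

Full-scale range = 15.5 V − (-15.5 V) = 31 V. LSB = 31 V / 2^11 ≈ 15.14 mV.
Position in LSBs: (4.871299 − (-15.5)) × 2048/31 = 1345.8200; rounding gives k = 1346.
Reconstructed level: -15.5 + 1346 × 31/2048 V = 4.874023438 V.
V_in − V_code = 4.871299 − (4.874023438) = −2.72 mV.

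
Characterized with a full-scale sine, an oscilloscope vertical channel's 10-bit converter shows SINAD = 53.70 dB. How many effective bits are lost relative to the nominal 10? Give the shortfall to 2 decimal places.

Effective bits = (53.70 − 1.76)/6.02 = 8.6279.
10 − 8.6279 = 1.37 bits below nominal.

1.37 bits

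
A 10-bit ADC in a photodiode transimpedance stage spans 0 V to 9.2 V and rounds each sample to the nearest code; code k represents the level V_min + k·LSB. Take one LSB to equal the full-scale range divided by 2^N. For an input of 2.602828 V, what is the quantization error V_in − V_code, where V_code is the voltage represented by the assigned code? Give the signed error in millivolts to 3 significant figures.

Range is 9.2 V. LSB = 9.2 V / 2^10 ≈ 8.984 mV.
(2.602828 − (0)) / LSB = 2.602828 × 1024/9.2 = 289.7061. Nearest integer: k = 290.
V_code = V_min + k × range/2^10 = 0 + 290 × 9.2/1024 = 2.605468750 V.
V_in − V_code = 2.602828 − (2.605468750) = −2.64 mV.

−2.64 mV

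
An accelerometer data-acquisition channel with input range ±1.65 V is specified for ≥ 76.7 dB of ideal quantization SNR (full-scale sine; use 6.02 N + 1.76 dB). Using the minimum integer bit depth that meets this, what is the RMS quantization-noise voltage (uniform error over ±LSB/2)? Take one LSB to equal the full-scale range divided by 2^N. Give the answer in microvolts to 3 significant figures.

Full-scale range = 1.65 V − (-1.65 V) = 3.3 V.
Required N = ⌈(76.7 − 1.76)/6.02⌉ = ⌈12.449⌉ = 13.
LSB = 3.3 V / 2^13 = 402.83 µV.
σ_q = LSB/√12 = 402.83 µV/3.4641 = 116 µV.

116 µV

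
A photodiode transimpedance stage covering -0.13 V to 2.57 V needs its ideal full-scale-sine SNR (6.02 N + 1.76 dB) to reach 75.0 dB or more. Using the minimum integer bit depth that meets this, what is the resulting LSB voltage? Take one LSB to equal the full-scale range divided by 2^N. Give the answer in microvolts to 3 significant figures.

Full-scale range = 2.57 V − (-0.13 V) = 2.7 V.
Solving 6.02 N ≥ 75.0 − 1.76: N ≥ 12.166. Round up → N = 13.
One LSB is 2.7 V / 8192 = 330 µV.

330 µV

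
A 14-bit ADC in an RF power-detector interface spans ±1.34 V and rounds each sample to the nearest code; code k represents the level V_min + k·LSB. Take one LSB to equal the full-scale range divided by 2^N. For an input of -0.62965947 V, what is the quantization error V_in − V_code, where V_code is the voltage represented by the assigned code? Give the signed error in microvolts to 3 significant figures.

Range = 1.34 − (-1.34) = 2.68 V. LSB = 2.68 V / 2^14 ≈ 163.6 µV.
(-0.62965947 − (-1.34)) / LSB = 0.71034053 × 16384/2.68 = 4342.6191. Nearest integer: k = 4343.
V_code = V_min + k × range/2^14 = -1.34 + 4343 × 2.68/16384 = -0.62959716797 V.
Error = V_in − V_code = -0.62965947 − (-0.62959716797) = −62.3 µV.

−62.3 µV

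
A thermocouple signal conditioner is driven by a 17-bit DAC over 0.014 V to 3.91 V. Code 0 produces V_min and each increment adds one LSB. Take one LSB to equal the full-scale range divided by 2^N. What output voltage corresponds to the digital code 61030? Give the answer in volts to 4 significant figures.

The full-scale span is 3.91 − (0.014) = 3.896 V. LSB = 3.896 V / 2^17.
V_out = 0.014 + 61030 × (3.896/131072) V
      = 0.014 + 1.81406 = 1.82806 V.

1.828 V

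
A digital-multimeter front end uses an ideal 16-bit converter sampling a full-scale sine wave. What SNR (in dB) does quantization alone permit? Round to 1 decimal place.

For an ideal N-bit converter with full-scale sine input, SNR = 6.02 N + 1.76 dB. SNR = 6.02 × 16 + 1.76 = 96.32 + 1.76 = 98.08 dB.

98.1 dB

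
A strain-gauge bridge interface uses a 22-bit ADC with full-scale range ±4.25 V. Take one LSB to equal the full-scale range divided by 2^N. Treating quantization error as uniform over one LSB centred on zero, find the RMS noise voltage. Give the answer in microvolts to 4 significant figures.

Range = 4.25 − (-4.25) = 8.5 V.
One LSB is 8.5 V / 4194304 = 2.02656 µV.
σ_q = LSB/√12 = 2.02656 µV/3.4641 = 0.5850 µV.

0.5850 µV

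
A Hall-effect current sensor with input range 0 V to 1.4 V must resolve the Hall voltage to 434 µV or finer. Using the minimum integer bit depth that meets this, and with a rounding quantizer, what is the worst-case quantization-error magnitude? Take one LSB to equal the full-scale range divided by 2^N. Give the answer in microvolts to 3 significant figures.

Span = 1.4 V.
Required number of levels: 1.4/434 µV = 3225.8; smallest N with 2^N ≥ that is 12.
One LSB is 1.4 V / 4096 = 341.80 µV.
Half an LSB is 171 µV.

171 µV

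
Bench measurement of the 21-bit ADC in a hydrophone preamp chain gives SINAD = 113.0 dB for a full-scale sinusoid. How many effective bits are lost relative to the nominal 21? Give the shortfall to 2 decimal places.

ENOB = (SINAD − 1.76)/6.02 = (113.0 − 1.76)/6.02 = 18.4784 bits.
Shortfall = 21 − 18.4784 = 2.5216 bits.

2.52 bits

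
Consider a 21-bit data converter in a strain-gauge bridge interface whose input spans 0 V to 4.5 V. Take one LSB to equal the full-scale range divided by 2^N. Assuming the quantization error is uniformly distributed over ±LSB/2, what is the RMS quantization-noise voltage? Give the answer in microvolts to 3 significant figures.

V_FS = 4.5 V.
One LSB is 4.5 V / 2097152 = 2.1458 µV.
RMS of a uniform error over width LSB is LSB/√12 = 0.619 µV.

0.619 µV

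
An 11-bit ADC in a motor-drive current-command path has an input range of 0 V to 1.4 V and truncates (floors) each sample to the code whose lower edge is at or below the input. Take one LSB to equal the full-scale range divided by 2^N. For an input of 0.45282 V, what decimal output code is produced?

662

Span = 1.4 V. LSB = 1.4 V / 2^11 ≈ 0.6836 mV.
code = ⌊(V_in − V_min)/LSB⌋ = ⌊(V_in − V_min) × 2^11 / range⌋
     = ⌊(0.45282 − (0)) × 2048 / 1.4⌋ = ⌊0.45282 × 2048/1.4⌋
     = ⌊662.411⌋ = 662.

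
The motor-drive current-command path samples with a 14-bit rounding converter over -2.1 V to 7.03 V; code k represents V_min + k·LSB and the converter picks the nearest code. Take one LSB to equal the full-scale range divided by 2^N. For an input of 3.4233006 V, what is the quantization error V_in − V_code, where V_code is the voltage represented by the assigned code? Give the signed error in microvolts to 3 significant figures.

−171 µV

The full-scale span is 7.03 − (-2.1) = 9.13 V. LSB = 9.13 V / 2^14 ≈ 0.5573 mV.
(V_in − V_min)/LSB = (3.4233006 − (-2.1)) × 16384/9.13 = 9911.6930 → nearest code k = 9912.
V_code = V_min + k × range/2^14 = -2.1 + 9912 × 9.13/16384 = 3.4234716797 V.
Error = V_in − V_code = 3.4233006 − (3.4234716797) = −171 µV.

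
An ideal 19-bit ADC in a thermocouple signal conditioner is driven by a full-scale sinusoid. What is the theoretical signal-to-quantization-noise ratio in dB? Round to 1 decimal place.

116.1 dB

Ideal quantization SNR: 6.02 × 19 + 1.76 dB = 116.1 dB.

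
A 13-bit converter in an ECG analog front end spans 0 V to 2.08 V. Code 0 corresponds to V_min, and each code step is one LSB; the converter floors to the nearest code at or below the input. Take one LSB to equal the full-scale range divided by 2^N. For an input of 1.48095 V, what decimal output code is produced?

5832

Full-scale range = 2.08 V. LSB = 2.08 V / 2^13 ≈ 253.9 µV.
code = ⌊(V_in − V_min)/LSB⌋ = ⌊(V_in − V_min) × 2^13 / range⌋
     = ⌊(1.48095 − (0)) × 8192 / 2.08⌋ = ⌊1.48095 × 8192/2.08⌋
     = ⌊5832.665⌋ = 5832.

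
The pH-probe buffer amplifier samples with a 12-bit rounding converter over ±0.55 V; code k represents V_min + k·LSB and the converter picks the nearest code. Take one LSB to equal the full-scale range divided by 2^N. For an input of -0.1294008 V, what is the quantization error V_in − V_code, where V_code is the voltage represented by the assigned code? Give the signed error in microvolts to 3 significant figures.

+42.6 µV

Range = 0.55 − (-0.55) = 1.1 V. LSB = 1.1 V / 2^12 ≈ 268.6 µV.
(V_in − V_min)/LSB = (-0.1294008 − (-0.55)) × 4096/1.1 = 1566.1585 → nearest code k = 1566.
V_code = -0.55 + (1566/4096) × 1.1 = -0.1294433594 V.
V_in − V_code = -0.1294008 − (-0.1294433594) = +42.6 µV.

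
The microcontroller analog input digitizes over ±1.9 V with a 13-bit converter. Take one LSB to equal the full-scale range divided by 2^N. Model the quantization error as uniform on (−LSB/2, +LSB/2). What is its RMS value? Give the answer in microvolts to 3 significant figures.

The full-scale span is 1.9 − (-1.9) = 3.8 V.
One LSB is 3.8 V / 8192 = 463.87 µV.
σ_q = LSB/√12 = 463.87 µV/3.4641 = 134 µV.

134 µV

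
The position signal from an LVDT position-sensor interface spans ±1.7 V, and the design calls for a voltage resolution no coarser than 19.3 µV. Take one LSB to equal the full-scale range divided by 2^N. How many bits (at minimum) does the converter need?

Range = 1.7 − (-1.7) = 3.4 V.
Required number of levels: 3.4/19.3 µV = 176170; smallest N with 2^N ≥ that is 18.

18 bits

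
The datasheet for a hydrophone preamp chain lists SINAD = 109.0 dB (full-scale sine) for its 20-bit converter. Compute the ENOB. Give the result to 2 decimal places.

17.81 bits

ENOB = (109.0 − 1.76)/6.02 = 17.8140 bits.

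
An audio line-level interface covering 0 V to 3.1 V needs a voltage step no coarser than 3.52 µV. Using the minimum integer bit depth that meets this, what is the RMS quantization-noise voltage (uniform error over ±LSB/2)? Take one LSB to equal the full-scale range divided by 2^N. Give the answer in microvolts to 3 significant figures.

0.853 µV

Range is 3.1 V.
Levels needed ≥ 3.1/3.52 µV = 880700. 2^20 = 1048576 suffices, so N_min = 20.
Step size = 3.1/1048576 V = 2.9564 µV.
V_rms = LSB/√12 = 0.853 µV.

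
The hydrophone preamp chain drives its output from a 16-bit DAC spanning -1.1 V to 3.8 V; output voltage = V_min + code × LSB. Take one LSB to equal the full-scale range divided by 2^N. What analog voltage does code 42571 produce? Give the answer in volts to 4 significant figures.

Full-scale range = 3.8 V − (-1.1 V) = 4.9 V. LSB = 4.9 V / 2^16.
V_out = -1.1 + 42571 × (4.9/65536) V
      = -1.1 V + 3.18295 V = 2.08295 V.

2.083 V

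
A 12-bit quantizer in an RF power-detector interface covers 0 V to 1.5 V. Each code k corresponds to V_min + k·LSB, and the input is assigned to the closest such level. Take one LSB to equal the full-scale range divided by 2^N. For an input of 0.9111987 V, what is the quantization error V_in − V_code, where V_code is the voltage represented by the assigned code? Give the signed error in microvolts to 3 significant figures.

Full-scale range = 1.5 V. LSB = 1.5 V / 2^12 ≈ 366.2 µV.
Position in LSBs: (0.9111987 − (0)) × 4096/1.5 = 2488.1799; rounding gives k = 2488.
V_code = V_min + k × range/2^12 = 0 + 2488 × 1.5/4096 = 0.9111328125 V.
Error = V_in − V_code = 0.9111987 − (0.9111328125) = +65.9 µV.

+65.9 µV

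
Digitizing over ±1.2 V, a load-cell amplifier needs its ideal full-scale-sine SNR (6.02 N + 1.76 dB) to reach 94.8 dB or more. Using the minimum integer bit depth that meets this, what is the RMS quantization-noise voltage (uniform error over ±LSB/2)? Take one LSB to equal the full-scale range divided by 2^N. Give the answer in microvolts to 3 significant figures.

10.6 µV

Span: 1.2 V − (-1.2 V) = 2.4 V.
Solving 6.02 N ≥ 94.8 − 1.76: N ≥ 15.455. Round up → N = 16.
Step size = 2.4/65536 V = 36.621 µV.
RMS noise = LSB/√12 = 10.6 µV.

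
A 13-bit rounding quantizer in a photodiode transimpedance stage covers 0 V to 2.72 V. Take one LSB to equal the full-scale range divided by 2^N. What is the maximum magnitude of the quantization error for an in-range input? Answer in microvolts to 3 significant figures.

V_FS = 2.72 V.
Step size = 2.72/8192 V = 332.03 µV.
A rounding quantizer has |error| ≤ LSB/2 = 166 µV.

166 µV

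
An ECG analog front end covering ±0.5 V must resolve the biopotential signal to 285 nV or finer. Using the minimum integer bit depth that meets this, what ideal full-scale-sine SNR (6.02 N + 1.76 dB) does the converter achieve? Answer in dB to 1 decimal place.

134.2 dB

The full-scale span is 0.5 − (-0.5) = 1 V.
Required number of levels: 1/285 nV = 3.5088e6; smallest N with 2^N ≥ that is 22.
SNR = 6.02 × 22 + 1.76 = 134.20 dB.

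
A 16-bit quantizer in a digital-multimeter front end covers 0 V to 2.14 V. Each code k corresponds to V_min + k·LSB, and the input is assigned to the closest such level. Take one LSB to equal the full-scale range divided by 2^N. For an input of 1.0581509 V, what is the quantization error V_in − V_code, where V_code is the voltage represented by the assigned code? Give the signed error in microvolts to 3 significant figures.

V_FS = 2.14 V. LSB = 2.14 V / 2^16 ≈ 32.65 µV.
(1.0581509 − (0)) / LSB = 1.0581509 × 65536/2.14 = 32405.1296. Nearest integer: k = 32405.
V_code = V_min + k × range/2^16 = 0 + 32405 × 2.14/65536 = 1.0581466675 V.
Error = V_in − V_code = 1.0581509 − (1.0581466675) = +4.23 µV.

+4.23 µV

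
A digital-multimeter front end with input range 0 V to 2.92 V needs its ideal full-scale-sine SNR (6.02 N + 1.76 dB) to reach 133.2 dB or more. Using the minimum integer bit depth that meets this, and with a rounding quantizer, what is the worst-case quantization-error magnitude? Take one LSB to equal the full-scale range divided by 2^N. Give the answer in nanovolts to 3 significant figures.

348 nV

Range is 2.92 V.
6.02 N + 1.76 ≥ 133.2 gives N ≥ 21.834, so the minimum integer is 22.
LSB = 2.92 V / 2^22 = 0.69618 µV.
|e|_max = LSB/2 = 348 nV.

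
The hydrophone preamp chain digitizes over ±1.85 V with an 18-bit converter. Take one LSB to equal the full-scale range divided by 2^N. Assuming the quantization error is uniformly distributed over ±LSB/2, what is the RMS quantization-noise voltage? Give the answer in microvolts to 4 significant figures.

Span: 1.85 V − (-1.85 V) = 3.7 V.
LSB = 3.7 V / 2^18 = 14.1144 µV.
For a uniform distribution on [−LSB/2, +LSB/2], V_rms = LSB/√12 = 14.1144 µV/3.4641 = 4.074 µV.

4.074 µV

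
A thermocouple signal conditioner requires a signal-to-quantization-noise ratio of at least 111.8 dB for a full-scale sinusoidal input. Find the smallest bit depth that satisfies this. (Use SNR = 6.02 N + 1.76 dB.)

19 bits

Solving 6.02 N ≥ 111.8 − 1.76: N ≥ 18.279. Round up → N = 19.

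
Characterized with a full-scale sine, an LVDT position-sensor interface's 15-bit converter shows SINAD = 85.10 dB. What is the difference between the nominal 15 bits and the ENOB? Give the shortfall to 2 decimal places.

ENOB = (SINAD − 1.76)/6.02 = (85.10 − 1.76)/6.02 = 13.8439 bits.
Shortfall = 15 − 13.8439 = 1.1561 bits.

1.16 bits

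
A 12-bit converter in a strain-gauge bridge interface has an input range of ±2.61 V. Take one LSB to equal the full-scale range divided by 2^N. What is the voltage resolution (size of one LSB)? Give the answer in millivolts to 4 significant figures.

1.274 mV

Span: 2.61 V − (-2.61 V) = 5.22 V.
2^12 = 4096 levels.
LSB = 5.22 V / 2^12 = 1.274 mV.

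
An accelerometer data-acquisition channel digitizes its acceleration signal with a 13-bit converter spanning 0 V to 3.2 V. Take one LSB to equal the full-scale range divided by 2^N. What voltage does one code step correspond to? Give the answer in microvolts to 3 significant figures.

Range is 3.2 V.
2^13 = 8192 levels.
Step size = 3.2/8192 V = 391 µV.

391 µV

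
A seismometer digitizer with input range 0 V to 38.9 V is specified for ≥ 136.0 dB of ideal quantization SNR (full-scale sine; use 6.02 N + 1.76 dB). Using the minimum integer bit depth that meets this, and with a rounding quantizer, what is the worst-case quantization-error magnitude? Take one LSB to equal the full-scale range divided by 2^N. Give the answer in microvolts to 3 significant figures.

Full-scale range = 38.9 V.
6.02 N + 1.76 ≥ 136.0 gives N ≥ 22.299, so the minimum integer is 23.
Step size = 38.9/8388608 V = 4.6372 µV.
|e|_max = LSB/2 = 2.32 µV.

2.32 µV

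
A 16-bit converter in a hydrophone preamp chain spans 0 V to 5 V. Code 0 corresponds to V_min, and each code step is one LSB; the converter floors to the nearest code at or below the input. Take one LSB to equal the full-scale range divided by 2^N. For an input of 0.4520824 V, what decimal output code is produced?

V_FS = 5 V. LSB = 5 V / 2^16 ≈ 76.29 µV.
code = ⌊(V_in − V_min)/LSB⌋ = ⌊(V_in − V_min) × 2^16 / range⌋
     = ⌊(0.4520824 − (0)) × 65536 / 5⌋ = ⌊0.4520824 × 65536/5⌋
     = ⌊5925.534⌋ = 5925.

5925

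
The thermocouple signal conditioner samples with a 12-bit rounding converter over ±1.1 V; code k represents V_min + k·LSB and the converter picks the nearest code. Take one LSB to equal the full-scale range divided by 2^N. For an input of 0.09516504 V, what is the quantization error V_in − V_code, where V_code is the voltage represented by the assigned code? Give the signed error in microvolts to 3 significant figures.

The full-scale span is 1.1 − (-1.1) = 2.2 V. LSB = 2.2 V / 2^12 ≈ 0.5371 mV.
(0.09516504 − (-1.1)) / LSB = 1.19516504 × 4096/2.2 = 2225.1800. Nearest integer: k = 2225.
V_code = V_min + k × range/2^12 = -1.1 + 2225 × 2.2/4096 = 0.09506835938 V.
Error = V_in − V_code = 0.09516504 − (0.09506835938) = +96.7 µV.

+96.7 µV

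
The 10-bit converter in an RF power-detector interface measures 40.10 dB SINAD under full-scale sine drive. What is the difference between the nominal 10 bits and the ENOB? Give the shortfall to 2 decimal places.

Effective bits = (40.10 − 1.76)/6.02 = 6.3688.
Lost resolution: 10 − 6.3688 = 3.6312 bits.

3.63 bits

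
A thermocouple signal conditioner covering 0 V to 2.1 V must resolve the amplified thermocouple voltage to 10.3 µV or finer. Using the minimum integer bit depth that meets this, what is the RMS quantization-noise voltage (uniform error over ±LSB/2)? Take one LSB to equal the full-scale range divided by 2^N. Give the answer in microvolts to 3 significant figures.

2.31 µV

Full-scale range = 2.1 V.
Need 2^N ≥ 2.1 V / 10.3 µV = 203900 → N_min = 18.
LSB = 2.1 V / 2^18 = 8.0109 µV.
V_rms = LSB/√12 = 2.31 µV.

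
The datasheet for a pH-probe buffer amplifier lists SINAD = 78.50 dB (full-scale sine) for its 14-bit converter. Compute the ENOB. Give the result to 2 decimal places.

12.75 bits

ENOB = (SINAD − 1.76) / 6.02 = (78.50 − 1.76) / 6.02 = 76.74 / 6.02 = 12.7475.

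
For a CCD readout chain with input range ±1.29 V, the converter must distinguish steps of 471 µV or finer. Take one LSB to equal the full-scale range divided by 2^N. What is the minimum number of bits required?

13 bits

Span: 1.29 V − (-1.29 V) = 2.58 V.
Levels needed ≥ 2.58/471 µV = 5478. 2^13 = 8192 suffices, so N_min = 13.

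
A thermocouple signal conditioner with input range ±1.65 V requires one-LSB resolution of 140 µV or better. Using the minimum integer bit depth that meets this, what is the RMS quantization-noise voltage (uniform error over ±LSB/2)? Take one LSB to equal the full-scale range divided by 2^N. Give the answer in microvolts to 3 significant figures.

29.1 µV

Range = 1.65 − (-1.65) = 3.3 V.
Need 2^N ≥ 3.3 V / 140 µV = 23570 → N_min = 15.
LSB = 3.3 V ÷ 2^15 = 3.3/32768 V = 100.71 µV.
RMS noise = LSB/√12 = 29.1 µV.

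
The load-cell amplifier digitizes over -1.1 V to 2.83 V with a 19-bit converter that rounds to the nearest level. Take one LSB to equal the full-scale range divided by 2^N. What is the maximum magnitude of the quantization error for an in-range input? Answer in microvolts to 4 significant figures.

3.748 µV

Full-scale range = 2.83 V − (-1.1 V) = 3.93 V.
One LSB is 3.93 V / 524288 = 7.49588 µV.
Worst-case error for round-to-nearest is half an LSB: 3.748 µV.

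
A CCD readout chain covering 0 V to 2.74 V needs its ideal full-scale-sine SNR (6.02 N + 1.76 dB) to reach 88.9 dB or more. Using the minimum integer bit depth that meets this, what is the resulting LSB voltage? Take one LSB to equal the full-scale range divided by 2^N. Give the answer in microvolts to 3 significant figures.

Full-scale range = 2.74 V.
N ≥ (88.9 − 1.76)/6.02 = 14.475 → N_min = 15.
One LSB is 2.74 V / 32768 = 83.6 µV.

83.6 µV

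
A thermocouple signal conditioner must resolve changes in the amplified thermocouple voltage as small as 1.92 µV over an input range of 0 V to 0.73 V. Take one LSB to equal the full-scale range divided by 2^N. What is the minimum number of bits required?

19 bits

Span = 0.73 V.
Required number of levels: 0.73/1.92 µV = 380210; smallest N with 2^N ≥ that is 19.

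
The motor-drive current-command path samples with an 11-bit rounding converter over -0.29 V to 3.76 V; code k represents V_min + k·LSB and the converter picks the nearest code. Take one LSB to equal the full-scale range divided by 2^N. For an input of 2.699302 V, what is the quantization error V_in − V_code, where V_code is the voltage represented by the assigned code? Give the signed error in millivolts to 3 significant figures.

−0.737 mV

Range = 3.76 − (-0.29) = 4.05 V. LSB = 4.05 V / 2^11 ≈ 1.978 mV.
(V_in − V_min)/LSB = (2.699302 − (-0.29)) × 2048/4.05 = 1511.6273 → nearest code k = 1512.
V_code = -0.29 + (1512/2048) × 4.05 = 2.700039063 V.
e = 2.699302 − (2.700039063) = −0.737 mV.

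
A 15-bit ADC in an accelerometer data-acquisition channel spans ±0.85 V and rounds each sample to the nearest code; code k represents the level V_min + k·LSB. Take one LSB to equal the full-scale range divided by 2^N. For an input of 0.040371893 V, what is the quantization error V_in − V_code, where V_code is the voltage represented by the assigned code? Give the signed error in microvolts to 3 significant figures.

Span: 0.85 V − (-0.85 V) = 1.7 V. LSB = 1.7 V / 2^15 ≈ 51.88 µV.
(V_in − V_min)/LSB = (0.040371893 − (-0.85)) × 32768/1.7 = 17162.1801 → nearest code k = 17162.
Reconstructed level: -0.85 + 17162 × 1.7/32768 V = 0.040362548828 V.
e = 0.040371893 − (0.040362548828) = +9.34 µV.

+9.34 µV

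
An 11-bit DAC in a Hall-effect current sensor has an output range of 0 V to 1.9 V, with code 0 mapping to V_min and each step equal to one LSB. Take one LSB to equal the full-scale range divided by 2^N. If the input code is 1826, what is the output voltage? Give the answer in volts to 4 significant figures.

1.694 V

V_FS = 1.9 V. LSB = 1.9 V / 2^11.
V_out = 0 + 1826 × (1.9/2048) V
      = 0 V + 1.69404 V = 1.69404 V.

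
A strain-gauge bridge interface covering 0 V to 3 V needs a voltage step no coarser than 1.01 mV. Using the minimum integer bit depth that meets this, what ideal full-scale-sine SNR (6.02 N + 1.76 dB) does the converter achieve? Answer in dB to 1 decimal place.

V_FS = 3 V.
Levels needed ≥ 3/1.01 mV = 2970. 2^12 = 4096 suffices, so N_min = 12.
6.02(12) + 1.76 = 74.00 dB.

74.0 dB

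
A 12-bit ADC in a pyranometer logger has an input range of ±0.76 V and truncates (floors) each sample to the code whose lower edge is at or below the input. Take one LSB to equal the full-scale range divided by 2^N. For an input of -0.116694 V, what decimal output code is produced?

1733

Span: 0.76 V − (-0.76 V) = 1.52 V. LSB = 1.52 V / 2^12 ≈ 371.1 µV.
code = ⌊(V_in − V_min)/LSB⌋ = ⌊(V_in − V_min) × 2^12 / range⌋
     = ⌊(-0.116694 − (-0.76)) × 4096 / 1.52⌋ = ⌊0.643306 × 4096/1.52⌋
     = ⌊1733.540⌋ = 1733.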